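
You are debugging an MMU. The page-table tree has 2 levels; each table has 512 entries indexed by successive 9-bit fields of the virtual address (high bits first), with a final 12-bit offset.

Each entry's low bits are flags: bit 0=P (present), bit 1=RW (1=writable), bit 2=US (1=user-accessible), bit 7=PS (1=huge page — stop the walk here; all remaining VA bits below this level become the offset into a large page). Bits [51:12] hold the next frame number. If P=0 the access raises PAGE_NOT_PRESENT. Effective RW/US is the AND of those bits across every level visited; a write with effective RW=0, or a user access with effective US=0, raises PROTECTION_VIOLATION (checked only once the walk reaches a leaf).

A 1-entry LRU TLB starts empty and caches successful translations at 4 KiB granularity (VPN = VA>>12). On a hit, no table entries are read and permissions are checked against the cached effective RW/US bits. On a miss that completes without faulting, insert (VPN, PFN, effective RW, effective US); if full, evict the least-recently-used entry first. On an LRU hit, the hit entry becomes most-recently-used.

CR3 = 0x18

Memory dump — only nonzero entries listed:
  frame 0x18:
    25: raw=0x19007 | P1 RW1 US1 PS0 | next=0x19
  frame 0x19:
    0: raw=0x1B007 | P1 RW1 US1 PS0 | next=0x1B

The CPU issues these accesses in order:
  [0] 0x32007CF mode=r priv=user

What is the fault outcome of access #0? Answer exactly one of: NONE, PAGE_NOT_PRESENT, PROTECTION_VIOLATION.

Trace:
#0 VA=0x32007CF (r,user):
  lvl0: tbl 0x18, slot 25 ⇒ 0x19007 (P1/RW1/US1/PS0)
  lvl1: tbl 0x19, slot 0 ⇒ 0x1B007 (P1/RW1/US1/PS0)
  → PA=0x1B7CF  (2 entries read)

Access #0 fault: NONE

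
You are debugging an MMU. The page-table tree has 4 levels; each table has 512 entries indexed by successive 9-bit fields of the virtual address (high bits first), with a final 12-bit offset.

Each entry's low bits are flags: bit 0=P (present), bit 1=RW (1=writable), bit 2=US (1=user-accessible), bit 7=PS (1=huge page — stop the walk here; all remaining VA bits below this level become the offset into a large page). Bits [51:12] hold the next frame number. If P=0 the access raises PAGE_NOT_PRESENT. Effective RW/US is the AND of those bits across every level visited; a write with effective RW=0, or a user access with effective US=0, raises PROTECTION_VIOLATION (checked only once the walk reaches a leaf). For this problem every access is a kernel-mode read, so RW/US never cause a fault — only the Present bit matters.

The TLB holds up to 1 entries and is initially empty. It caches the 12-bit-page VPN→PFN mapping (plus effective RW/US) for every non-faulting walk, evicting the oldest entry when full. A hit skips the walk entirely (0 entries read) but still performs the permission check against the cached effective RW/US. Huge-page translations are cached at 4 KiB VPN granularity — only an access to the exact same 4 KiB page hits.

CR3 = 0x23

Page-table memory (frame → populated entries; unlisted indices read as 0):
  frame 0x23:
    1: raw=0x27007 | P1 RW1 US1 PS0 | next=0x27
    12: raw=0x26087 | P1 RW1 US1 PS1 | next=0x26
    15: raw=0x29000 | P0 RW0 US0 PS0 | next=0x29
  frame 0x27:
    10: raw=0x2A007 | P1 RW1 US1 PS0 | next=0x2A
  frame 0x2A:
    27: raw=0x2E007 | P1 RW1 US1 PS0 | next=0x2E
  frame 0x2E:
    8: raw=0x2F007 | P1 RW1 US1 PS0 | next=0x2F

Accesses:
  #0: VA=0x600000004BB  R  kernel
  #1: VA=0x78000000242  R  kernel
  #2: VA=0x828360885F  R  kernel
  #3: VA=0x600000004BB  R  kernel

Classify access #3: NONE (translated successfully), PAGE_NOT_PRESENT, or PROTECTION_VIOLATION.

Trace:
#0 VA=0x600000004BB (r,kernel):
  lvl0: tbl 0x23, slot 12 ⇒ 0x26087 (P1/RW1/US1/PS1)
  → PA=0x264BB (huge @L0)  (1 entries read)
#1 VA=0x78000000242 (r,kernel):
  lvl0: tbl 0x23, slot 15 ⇒ 0x29000 (P0/RW0/US0/PS0)
  → PAGE_NOT_PRESENT  (1 entries read)
#2 VA=0x828360885F (r,kernel):
  lvl0: tbl 0x23, slot 1 ⇒ 0x27007 (P1/RW1/US1/PS0)
  lvl1: tbl 0x27, slot 10 ⇒ 0x2A007 (P1/RW1/US1/PS0)
  lvl2: tbl 0x2A, slot 27 ⇒ 0x2E007 (P1/RW1/US1/PS0)
  lvl3: tbl 0x2E, slot 8 ⇒ 0x2F007 (P1/RW1/US1/PS0)
  → PA=0x2F85F  (4 entries read)
#3 VA=0x600000004BB (r,kernel):
  lvl0: tbl 0x23, slot 12 ⇒ 0x26087 (P1/RW1/US1/PS1)
  → PA=0x264BB (huge @L0)  (1 entries read)

Access #3 fault: NONE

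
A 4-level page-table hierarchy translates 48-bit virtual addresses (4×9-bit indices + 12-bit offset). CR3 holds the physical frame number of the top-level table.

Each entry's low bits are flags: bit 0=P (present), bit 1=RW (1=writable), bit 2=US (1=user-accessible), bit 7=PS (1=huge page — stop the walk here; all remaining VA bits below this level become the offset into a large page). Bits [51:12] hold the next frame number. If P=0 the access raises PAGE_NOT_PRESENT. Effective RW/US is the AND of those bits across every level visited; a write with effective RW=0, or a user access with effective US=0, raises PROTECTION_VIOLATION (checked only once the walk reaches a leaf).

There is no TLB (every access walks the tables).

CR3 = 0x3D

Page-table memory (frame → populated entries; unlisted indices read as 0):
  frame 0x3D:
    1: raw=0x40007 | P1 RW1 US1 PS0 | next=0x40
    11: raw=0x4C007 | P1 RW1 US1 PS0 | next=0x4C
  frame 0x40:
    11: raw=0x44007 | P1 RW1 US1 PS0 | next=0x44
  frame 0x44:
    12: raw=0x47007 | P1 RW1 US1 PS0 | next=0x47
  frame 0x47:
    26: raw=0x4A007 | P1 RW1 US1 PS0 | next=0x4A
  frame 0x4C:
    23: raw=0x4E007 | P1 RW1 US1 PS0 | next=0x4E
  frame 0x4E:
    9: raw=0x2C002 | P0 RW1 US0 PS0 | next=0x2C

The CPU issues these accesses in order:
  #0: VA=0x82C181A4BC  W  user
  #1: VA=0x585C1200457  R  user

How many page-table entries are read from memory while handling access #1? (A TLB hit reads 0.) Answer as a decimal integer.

Per-access translation:
#0 VA=0x82C181A4BC (w,user):
  lvl0: tbl 0x3D, slot 1 ⇒ 0x40007 (P1/RW1/US1/PS0)
  lvl1: tbl 0x40, slot 11 ⇒ 0x44007 (P1/RW1/US1/PS0)
  lvl2: tbl 0x44, slot 12 ⇒ 0x47007 (P1/RW1/US1/PS0)
  lvl3: tbl 0x47, slot 26 ⇒ 0x4A007 (P1/RW1/US1/PS0)
  ⇒ phys 0x4A4BC  [4 reads]
#1 VA=0x585C1200457 (r,user):
  lvl0: tbl 0x3D, slot 11 ⇒ 0x4C007 (P1/RW1/US1/PS0)
  lvl1: tbl 0x4C, slot 23 ⇒ 0x4E007 (P1/RW1/US1/PS0)
  lvl2: tbl 0x4E, slot 9 ⇒ 0x2C002 (P0/RW1/US0/PS0)
  ⇒ fault: PAGE_NOT_PRESENT  — 3 lookups

Entries read for #1: 3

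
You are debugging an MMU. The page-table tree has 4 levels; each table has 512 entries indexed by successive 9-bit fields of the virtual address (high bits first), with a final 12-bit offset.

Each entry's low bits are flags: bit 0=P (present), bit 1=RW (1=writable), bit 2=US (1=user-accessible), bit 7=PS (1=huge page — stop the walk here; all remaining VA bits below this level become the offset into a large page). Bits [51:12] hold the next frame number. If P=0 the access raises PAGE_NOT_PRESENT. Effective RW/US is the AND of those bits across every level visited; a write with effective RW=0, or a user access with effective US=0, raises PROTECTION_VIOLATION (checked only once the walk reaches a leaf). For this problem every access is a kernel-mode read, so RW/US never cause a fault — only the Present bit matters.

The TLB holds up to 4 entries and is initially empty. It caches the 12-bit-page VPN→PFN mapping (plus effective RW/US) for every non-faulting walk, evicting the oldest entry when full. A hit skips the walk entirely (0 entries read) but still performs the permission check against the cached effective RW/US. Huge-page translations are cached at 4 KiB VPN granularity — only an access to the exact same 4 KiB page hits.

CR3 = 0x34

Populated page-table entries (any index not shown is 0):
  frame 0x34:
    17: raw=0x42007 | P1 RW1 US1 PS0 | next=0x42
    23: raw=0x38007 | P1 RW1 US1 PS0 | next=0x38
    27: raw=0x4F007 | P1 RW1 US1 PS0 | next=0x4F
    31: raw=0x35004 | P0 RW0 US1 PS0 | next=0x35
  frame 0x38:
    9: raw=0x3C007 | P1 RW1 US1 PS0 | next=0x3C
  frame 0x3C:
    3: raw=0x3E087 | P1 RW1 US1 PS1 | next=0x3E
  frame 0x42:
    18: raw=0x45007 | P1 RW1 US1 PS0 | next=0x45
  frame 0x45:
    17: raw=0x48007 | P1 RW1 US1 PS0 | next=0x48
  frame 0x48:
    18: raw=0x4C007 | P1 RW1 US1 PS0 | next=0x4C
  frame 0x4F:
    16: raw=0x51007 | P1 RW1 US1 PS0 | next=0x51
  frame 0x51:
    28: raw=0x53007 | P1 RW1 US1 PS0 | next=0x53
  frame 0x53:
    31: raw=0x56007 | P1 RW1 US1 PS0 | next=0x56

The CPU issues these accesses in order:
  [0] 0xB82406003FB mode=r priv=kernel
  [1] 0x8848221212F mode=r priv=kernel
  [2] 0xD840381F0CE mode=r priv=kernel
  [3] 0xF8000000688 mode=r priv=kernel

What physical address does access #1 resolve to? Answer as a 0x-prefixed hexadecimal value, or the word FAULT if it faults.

Per-access translation:
#0 VA=0xB82406003FB (r,kernel):
  [0] read 0x34 idx=23: raw=0x38007 flags P=1 W=1 U=1 S=0
  [1] read 0x38 idx=9: raw=0x3C007 flags P=1 W=1 U=1 S=0
  [2] read 0x3C idx=3: raw=0x3E087 flags P=1 W=1 U=1 S=1
  → PA=0x3E3FB (huge @L2)  (3 entries read)
#1 VA=0x8848221212F (r,kernel):
  [0] read 0x34 idx=17: raw=0x42007 flags P=1 W=1 U=1 S=0
  [1] read 0x42 idx=18: raw=0x45007 flags P=1 W=1 U=1 S=0
  [2] read 0x45 idx=17: raw=0x48007 flags P=1 W=1 U=1 S=0
  [3] read 0x48 idx=18: raw=0x4C007 flags P=1 W=1 U=1 S=0
  → PA=0x4C12F  (4 entries read)
#2 VA=0xD840381F0CE (r,kernel):
  [0] read 0x34 idx=27: raw=0x4F007 flags P=1 W=1 U=1 S=0
  [1] read 0x4F idx=16: raw=0x51007 flags P=1 W=1 U=1 S=0
  [2] read 0x51 idx=28: raw=0x53007 flags P=1 W=1 U=1 S=0
  [3] read 0x53 idx=31: raw=0x56007 flags P=1 W=1 U=1 S=0
  → PA=0x560CE  (4 entries read)
#3 VA=0xF8000000688 (r,kernel):
  [0] read 0x34 idx=31: raw=0x35004 flags P=0 W=0 U=1 S=0
  ⇒ fault: PAGE_NOT_PRESENT  — 1 lookups

Access #1 PA: 0x4C12F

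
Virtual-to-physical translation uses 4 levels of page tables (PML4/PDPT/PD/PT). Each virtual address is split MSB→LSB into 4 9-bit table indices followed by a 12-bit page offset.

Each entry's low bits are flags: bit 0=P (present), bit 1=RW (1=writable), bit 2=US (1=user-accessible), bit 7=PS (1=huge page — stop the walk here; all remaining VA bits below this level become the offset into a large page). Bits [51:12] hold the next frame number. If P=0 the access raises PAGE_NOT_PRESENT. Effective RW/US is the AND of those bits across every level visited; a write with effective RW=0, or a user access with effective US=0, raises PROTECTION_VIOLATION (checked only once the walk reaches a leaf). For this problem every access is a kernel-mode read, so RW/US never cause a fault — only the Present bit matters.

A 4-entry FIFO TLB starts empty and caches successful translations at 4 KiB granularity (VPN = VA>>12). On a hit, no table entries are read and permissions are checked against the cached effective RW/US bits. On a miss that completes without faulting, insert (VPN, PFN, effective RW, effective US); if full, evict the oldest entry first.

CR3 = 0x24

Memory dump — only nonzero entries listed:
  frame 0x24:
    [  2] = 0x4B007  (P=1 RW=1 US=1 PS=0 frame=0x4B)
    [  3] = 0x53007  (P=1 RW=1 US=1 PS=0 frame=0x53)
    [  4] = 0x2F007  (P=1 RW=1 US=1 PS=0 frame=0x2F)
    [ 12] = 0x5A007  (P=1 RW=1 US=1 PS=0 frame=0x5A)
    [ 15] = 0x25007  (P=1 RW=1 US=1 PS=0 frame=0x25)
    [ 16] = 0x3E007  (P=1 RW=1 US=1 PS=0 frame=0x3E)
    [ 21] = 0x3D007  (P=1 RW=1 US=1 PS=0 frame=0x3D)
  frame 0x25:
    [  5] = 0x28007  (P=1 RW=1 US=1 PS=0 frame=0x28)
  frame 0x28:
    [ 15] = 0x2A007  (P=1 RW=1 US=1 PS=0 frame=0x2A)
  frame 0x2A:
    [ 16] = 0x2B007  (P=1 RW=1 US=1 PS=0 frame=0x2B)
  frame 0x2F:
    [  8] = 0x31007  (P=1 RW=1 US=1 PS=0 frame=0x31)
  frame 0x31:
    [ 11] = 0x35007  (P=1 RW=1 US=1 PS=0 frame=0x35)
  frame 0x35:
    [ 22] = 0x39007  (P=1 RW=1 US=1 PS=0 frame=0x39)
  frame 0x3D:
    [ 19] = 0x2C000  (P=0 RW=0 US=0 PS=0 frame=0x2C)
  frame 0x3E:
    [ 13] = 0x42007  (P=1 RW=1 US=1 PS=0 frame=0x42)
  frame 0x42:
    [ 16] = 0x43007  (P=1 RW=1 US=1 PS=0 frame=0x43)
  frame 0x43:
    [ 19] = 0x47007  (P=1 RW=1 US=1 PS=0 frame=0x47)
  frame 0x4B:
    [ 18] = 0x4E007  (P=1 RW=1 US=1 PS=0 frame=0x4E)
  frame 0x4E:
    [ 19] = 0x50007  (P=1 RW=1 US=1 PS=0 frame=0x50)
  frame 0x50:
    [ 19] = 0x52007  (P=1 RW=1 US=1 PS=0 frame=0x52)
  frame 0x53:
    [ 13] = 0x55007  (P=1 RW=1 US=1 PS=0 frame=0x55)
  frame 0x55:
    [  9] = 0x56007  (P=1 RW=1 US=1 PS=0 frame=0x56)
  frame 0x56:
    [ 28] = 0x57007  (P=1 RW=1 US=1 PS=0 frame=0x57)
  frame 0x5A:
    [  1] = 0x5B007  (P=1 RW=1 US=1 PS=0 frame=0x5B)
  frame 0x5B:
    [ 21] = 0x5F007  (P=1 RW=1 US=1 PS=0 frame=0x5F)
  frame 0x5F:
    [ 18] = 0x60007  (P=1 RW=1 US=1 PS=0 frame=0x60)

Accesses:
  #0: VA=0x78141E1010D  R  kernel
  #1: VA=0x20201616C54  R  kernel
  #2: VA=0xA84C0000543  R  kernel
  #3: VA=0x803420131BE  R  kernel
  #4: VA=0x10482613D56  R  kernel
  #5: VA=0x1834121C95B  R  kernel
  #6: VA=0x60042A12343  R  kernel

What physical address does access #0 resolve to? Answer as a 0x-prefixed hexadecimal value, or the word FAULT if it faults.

Trace:
#0 VA=0x78141E1010D (r,kernel):
  [0] read 0x24 idx=15: raw=0x25007 flags P=1 W=1 U=1 S=0
  [1] read 0x25 idx=5: raw=0x28007 flags P=1 W=1 U=1 S=0
  [2] read 0x28 idx=15: raw=0x2A007 flags P=1 W=1 U=1 S=0
  [3] read 0x2A idx=16: raw=0x2B007 flags P=1 W=1 U=1 S=0
  → PA=0x2B10D  (4 entries read)
#1 VA=0x20201616C54 (r,kernel):
  [0] read 0x24 idx=4: raw=0x2F007 flags P=1 W=1 U=1 S=0
  [1] read 0x2F idx=8: raw=0x31007 flags P=1 W=1 U=1 S=0
  [2] read 0x31 idx=11: raw=0x35007 flags P=1 W=1 U=1 S=0
  [3] read 0x35 idx=22: raw=0x39007 flags P=1 W=1 U=1 S=0
  → PA=0x39C54  (4 entries read)
#2 VA=0xA84C0000543 (r,kernel):
  [0] read 0x24 idx=21: raw=0x3D007 flags P=1 W=1 U=1 S=0
  [1] read 0x3D idx=19: raw=0x2C000 flags P=0 W=0 U=0 S=0
  ✗ PAGE_NOT_PRESENT  [2 reads]
#3 VA=0x803420131BE (r,kernel):
  [0] read 0x24 idx=16: raw=0x3E007 flags P=1 W=1 U=1 S=0
  [1] read 0x3E idx=13: raw=0x42007 flags P=1 W=1 U=1 S=0
  [2] read 0x42 idx=16: raw=0x43007 flags P=1 W=1 U=1 S=0
  [3] read 0x43 idx=19: raw=0x47007 flags P=1 W=1 U=1 S=0
  → PA=0x471BE  (4 entries read)
#4 VA=0x10482613D56 (r,kernel):
  [0] read 0x24 idx=2: raw=0x4B007 flags P=1 W=1 U=1 S=0
  [1] read 0x4B idx=18: raw=0x4E007 flags P=1 W=1 U=1 S=0
  [2] read 0x4E idx=19: raw=0x50007 flags P=1 W=1 U=1 S=0
  [3] read 0x50 idx=19: raw=0x52007 flags P=1 W=1 U=1 S=0
  → PA=0x52D56  (4 entries read)
#5 VA=0x1834121C95B (r,kernel):
  [0] read 0x24 idx=3: raw=0x53007 flags P=1 W=1 U=1 S=0
  [1] read 0x53 idx=13: raw=0x55007 flags P=1 W=1 U=1 S=0
  [2] read 0x55 idx=9: raw=0x56007 flags P=1 W=1 U=1 S=0
  [3] read 0x56 idx=28: raw=0x57007 flags P=1 W=1 U=1 S=0
  → PA=0x5795B  (4 entries read)
#6 VA=0x60042A12343 (r,kernel):
  [0] read 0x24 idx=12: raw=0x5A007 flags P=1 W=1 U=1 S=0
  [1] read 0x5A idx=1: raw=0x5B007 flags P=1 W=1 U=1 S=0
  [2] read 0x5B idx=21: raw=0x5F007 flags P=1 W=1 U=1 S=0
  [3] read 0x5F idx=18: raw=0x60007 flags P=1 W=1 U=1 S=0
  → PA=0x60343  (4 entries read)

Access #0 PA: 0x2B10D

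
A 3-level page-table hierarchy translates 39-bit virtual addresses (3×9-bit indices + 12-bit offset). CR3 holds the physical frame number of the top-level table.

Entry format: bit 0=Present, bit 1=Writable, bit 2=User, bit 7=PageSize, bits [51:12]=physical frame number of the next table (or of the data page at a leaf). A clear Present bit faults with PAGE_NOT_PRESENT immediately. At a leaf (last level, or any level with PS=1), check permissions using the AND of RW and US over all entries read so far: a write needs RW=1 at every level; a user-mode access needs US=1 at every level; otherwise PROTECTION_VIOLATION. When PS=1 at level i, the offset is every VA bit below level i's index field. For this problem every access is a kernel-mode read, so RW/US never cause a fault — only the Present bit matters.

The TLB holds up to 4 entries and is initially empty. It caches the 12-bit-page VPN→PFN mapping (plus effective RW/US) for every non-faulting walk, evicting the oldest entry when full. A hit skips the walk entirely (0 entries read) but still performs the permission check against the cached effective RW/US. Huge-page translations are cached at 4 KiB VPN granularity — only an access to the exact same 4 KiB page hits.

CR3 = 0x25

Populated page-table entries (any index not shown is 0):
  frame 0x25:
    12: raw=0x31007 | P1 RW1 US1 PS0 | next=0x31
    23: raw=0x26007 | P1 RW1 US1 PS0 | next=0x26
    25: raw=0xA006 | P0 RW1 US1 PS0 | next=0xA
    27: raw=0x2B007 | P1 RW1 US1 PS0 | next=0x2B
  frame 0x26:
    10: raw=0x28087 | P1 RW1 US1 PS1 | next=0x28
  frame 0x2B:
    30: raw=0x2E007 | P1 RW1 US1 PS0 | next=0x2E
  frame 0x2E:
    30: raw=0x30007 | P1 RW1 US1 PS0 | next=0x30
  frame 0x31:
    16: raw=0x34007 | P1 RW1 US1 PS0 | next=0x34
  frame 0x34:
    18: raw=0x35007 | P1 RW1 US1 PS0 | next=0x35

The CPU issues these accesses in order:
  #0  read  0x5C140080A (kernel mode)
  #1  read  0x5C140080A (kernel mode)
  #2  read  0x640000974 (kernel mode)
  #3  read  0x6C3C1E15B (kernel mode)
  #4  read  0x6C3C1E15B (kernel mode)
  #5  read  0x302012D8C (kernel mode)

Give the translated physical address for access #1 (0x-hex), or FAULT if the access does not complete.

Per-access translation:
#0 VA=0x5C140080A (r,kernel):
  [0] read 0x25 idx=23: raw=0x26007 flags P=1 W=1 U=1 S=0
  [1] read 0x26 idx=10: raw=0x28087 flags P=1 W=1 U=1 S=1
  ⇒ phys 0x2880A (huge @L1)  [2 reads]
#1 VA=0x5C140080A (r,kernel):
  TLB hit vpn=0x5C1400 → PA=0x2880A
#2 VA=0x640000974 (r,kernel):
  [0] read 0x25 idx=25: raw=0xA006 flags P=0 W=1 U=1 S=0
  → PAGE_NOT_PRESENT  (1 entries read)
#3 VA=0x6C3C1E15B (r,kernel):
  [0] read 0x25 idx=27: raw=0x2B007 flags P=1 W=1 U=1 S=0
  [1] read 0x2B idx=30: raw=0x2E007 flags P=1 W=1 U=1 S=0
  [2] read 0x2E idx=30: raw=0x30007 flags P=1 W=1 U=1 S=0
  ⇒ phys 0x3015B  [3 reads]
#4 VA=0x6C3C1E15B (r,kernel):
  TLB hit vpn=0x6C3C1E → PA=0x3015B
#5 VA=0x302012D8C (r,kernel):
  [0] read 0x25 idx=12: raw=0x31007 flags P=1 W=1 U=1 S=0
  [1] read 0x31 idx=16: raw=0x34007 flags P=1 W=1 U=1 S=0
  [2] read 0x34 idx=18: raw=0x35007 flags P=1 W=1 U=1 S=0
  ⇒ phys 0x35D8C  [3 reads]

Access #1 PA: 0x2880A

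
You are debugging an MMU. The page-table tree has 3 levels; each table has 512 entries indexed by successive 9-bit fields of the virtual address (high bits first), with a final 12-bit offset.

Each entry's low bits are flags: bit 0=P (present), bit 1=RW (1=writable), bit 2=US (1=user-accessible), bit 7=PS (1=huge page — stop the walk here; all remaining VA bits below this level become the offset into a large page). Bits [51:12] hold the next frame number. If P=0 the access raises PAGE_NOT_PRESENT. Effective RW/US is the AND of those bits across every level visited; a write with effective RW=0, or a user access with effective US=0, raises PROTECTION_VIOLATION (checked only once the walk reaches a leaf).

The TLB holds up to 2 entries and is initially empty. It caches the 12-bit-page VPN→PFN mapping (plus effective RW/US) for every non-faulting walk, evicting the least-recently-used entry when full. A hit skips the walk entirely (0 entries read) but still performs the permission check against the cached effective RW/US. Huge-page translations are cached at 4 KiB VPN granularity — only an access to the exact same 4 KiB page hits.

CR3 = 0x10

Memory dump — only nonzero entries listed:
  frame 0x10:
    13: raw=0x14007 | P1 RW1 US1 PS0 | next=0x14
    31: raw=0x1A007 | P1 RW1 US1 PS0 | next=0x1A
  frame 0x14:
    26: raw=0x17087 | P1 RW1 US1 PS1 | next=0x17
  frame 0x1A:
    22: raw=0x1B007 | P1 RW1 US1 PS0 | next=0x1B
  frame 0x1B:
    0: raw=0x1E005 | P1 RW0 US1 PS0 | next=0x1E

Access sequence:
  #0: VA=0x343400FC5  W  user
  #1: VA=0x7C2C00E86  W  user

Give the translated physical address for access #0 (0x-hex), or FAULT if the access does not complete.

Trace:
#0 VA=0x343400FC5 (w,user):
  lvl0: tbl 0x10, slot 13 ⇒ 0x14007 (P1/RW1/US1/PS0)
  lvl1: tbl 0x14, slot 26 ⇒ 0x17087 (P1/RW1/US1/PS1)
  ⇒ phys 0x17FC5 (huge @L1)  [2 reads]
#1 VA=0x7C2C00E86 (w,user):
  lvl0: tbl 0x10, slot 31 ⇒ 0x1A007 (P1/RW1/US1/PS0)
  lvl1: tbl 0x1A, slot 22 ⇒ 0x1B007 (P1/RW1/US1/PS0)
  lvl2: tbl 0x1B, slot 0 ⇒ 0x1E005 (P1/RW0/US1/PS0)
  ⇒ fault: PROTECTION_VIOLATION  — 3 lookups

Access #0 PA: 0x17FC5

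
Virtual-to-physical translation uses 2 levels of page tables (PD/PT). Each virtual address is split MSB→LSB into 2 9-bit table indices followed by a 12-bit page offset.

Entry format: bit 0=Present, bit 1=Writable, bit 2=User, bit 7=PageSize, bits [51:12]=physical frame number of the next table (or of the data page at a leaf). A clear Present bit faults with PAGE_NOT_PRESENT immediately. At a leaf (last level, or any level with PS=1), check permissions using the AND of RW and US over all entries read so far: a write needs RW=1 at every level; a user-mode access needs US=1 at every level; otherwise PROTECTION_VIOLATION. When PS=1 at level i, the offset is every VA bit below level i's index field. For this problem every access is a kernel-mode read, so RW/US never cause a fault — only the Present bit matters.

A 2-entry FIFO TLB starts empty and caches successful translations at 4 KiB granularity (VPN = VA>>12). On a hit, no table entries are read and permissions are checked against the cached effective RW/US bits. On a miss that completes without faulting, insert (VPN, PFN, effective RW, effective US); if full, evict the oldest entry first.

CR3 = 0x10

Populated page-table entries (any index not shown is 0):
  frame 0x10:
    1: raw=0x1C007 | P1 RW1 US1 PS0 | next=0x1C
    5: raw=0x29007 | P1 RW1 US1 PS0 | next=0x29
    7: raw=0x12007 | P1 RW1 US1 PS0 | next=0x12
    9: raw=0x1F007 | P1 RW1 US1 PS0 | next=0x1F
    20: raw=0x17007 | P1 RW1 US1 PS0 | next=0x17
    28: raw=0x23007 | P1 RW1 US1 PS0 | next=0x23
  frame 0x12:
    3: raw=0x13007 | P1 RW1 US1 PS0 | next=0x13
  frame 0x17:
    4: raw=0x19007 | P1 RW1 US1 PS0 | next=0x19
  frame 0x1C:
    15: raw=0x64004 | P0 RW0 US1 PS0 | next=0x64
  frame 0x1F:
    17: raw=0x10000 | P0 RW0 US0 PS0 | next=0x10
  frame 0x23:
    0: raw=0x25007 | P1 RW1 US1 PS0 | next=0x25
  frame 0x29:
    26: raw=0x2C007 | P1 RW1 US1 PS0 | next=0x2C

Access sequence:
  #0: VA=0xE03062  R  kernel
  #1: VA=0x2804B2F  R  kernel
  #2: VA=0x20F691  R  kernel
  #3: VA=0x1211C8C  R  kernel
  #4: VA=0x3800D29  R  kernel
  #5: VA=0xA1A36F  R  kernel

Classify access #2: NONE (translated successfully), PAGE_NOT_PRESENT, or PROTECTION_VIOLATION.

Per-access translation:
#0 VA=0xE03062 (r,kernel):
  L0 @0x10[7] → 0x12007  P=1,RW=1,US=1,PS=0
  L1 @0x12[3] → 0x13007  P=1,RW=1,US=1,PS=0
  ✓ 0x13062  — 2 lookups
#1 VA=0x2804B2F (r,kernel):
  L0 @0x10[20] → 0x17007  P=1,RW=1,US=1,PS=0
  L1 @0x17[4] → 0x19007  P=1,RW=1,US=1,PS=0
  ✓ 0x19B2F  — 2 lookups
#2 VA=0x20F691 (r,kernel):
  L0 @0x10[1] → 0x1C007  P=1,RW=1,US=1,PS=0
  L1 @0x1C[15] → 0x64004  P=0,RW=0,US=1,PS=0
  → PAGE_NOT_PRESENT  (2 entries read)
#3 VA=0x1211C8C (r,kernel):
  L0 @0x10[9] → 0x1F007  P=1,RW=1,US=1,PS=0
  L1 @0x1F[17] → 0x10000  P=0,RW=0,US=0,PS=0
  → PAGE_NOT_PRESENT  (2 entries read)
#4 VA=0x3800D29 (r,kernel):
  L0 @0x10[28] → 0x23007  P=1,RW=1,US=1,PS=0
  L1 @0x23[0] → 0x25007  P=1,RW=1,US=1,PS=0
  ✓ 0x25D29  — 2 lookups
#5 VA=0xA1A36F (r,kernel):
  L0 @0x10[5] → 0x29007  P=1,RW=1,US=1,PS=0
  L1 @0x29[26] → 0x2C007  P=1,RW=1,US=1,PS=0
  ✓ 0x2C36F  — 2 lookups

Access #2 fault: PAGE_NOT_PRESENT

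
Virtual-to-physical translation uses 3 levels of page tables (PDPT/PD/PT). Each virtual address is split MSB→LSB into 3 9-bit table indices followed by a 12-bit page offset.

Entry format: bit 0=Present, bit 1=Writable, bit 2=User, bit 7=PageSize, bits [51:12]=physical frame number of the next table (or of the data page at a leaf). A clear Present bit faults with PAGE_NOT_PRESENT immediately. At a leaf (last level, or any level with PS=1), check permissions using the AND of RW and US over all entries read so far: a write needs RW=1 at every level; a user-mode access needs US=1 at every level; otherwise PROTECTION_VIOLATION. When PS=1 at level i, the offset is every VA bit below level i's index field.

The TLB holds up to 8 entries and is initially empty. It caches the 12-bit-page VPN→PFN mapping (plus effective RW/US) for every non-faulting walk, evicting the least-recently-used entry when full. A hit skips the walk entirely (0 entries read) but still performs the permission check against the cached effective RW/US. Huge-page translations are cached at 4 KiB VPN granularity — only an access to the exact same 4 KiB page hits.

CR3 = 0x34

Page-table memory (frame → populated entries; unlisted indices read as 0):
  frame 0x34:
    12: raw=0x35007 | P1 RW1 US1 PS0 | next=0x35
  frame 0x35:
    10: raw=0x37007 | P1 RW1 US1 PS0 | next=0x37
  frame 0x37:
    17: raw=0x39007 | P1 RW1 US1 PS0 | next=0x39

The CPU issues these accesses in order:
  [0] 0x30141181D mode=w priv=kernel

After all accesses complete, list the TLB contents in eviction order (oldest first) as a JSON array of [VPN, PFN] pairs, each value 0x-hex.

Trace:
#0 VA=0x30141181D (w,kernel):
  lvl0: tbl 0x34, slot 12 ⇒ 0x35007 (P1/RW1/US1/PS0)
  lvl1: tbl 0x35, slot 10 ⇒ 0x37007 (P1/RW1/US1/PS0)
  lvl2: tbl 0x37, slot 17 ⇒ 0x39007 (P1/RW1/US1/PS0)
  → PA=0x3981D  (3 entries read)

TLB: [["0x301411", "0x39"]]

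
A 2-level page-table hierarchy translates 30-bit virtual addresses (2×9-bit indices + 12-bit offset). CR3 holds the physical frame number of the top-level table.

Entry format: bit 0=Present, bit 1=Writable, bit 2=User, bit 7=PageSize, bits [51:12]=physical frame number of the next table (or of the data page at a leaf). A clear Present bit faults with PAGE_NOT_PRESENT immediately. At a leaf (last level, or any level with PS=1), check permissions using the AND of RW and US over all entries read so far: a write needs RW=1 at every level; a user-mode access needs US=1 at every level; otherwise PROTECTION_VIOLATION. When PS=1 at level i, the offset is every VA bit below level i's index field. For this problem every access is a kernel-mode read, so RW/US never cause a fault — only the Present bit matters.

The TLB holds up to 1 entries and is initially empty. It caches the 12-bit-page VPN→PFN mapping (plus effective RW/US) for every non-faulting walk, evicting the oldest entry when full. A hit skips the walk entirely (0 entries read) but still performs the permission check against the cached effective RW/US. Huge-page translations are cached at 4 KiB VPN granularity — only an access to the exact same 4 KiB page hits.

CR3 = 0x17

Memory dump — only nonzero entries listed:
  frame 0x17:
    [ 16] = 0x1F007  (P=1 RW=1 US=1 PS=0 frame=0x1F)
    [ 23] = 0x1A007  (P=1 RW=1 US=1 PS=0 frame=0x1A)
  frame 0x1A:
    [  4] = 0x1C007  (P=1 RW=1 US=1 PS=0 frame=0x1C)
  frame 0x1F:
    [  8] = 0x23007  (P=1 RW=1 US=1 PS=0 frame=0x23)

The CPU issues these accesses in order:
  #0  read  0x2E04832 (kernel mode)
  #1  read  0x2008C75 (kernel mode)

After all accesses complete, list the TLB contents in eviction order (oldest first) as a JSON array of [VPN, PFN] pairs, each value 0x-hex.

Per-access translation:
#0 VA=0x2E04832 (r,kernel):
  L0: frame=0x17 idx=23 entry=0x1A007 [P=1 RW=1 US=1 PS=0]
  L1: frame=0x1A idx=4 entry=0x1C007 [P=1 RW=1 US=1 PS=0]
  ⇒ phys 0x1C832  [2 reads]
#1 VA=0x2008C75 (r,kernel):
  L0: frame=0x17 idx=16 entry=0x1F007 [P=1 RW=1 US=1 PS=0]
  L1: frame=0x1F idx=8 entry=0x23007 [P=1 RW=1 US=1 PS=0]
  ⇒ phys 0x23C75  [2 reads]

TLB: [["0x2008", "0x23"]]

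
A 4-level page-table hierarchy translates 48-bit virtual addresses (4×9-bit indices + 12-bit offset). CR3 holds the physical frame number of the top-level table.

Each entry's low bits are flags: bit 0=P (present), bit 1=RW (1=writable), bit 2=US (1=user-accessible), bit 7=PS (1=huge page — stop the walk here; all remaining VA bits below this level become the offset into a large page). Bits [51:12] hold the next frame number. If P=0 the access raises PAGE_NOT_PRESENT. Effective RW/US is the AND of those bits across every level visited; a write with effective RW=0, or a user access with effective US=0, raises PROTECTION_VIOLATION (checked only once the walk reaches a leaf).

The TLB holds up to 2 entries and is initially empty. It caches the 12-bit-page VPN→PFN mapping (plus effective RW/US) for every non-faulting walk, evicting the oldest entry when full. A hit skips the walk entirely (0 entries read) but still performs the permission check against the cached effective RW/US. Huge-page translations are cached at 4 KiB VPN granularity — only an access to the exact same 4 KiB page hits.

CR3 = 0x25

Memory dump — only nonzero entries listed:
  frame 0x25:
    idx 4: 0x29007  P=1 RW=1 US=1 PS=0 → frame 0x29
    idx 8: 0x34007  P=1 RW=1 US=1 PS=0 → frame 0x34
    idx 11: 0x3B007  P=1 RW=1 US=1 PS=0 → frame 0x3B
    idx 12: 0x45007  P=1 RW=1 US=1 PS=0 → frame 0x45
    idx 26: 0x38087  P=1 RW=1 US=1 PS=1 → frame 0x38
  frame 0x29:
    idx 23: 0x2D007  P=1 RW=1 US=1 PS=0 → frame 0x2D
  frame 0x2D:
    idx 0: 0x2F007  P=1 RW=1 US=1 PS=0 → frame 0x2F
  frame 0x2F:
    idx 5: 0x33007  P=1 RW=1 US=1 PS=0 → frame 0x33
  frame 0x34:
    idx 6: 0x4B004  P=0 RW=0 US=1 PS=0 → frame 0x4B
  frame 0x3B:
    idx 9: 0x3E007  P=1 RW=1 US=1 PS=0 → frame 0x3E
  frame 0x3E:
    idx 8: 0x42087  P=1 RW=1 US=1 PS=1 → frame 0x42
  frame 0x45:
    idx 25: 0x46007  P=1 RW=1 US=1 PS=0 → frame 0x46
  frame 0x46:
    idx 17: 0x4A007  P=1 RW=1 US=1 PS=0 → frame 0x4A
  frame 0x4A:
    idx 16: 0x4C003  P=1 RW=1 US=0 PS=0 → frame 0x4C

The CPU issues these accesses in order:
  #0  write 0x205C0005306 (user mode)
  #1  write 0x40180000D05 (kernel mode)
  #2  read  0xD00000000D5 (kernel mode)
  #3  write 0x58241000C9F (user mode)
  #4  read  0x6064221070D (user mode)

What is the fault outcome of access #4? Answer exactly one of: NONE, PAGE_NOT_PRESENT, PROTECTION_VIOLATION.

Per-access translation:
#0 VA=0x205C0005306 (w,user):
  L0: frame=0x25 idx=4 entry=0x29007 [P=1 RW=1 US=1 PS=0]
  L1: frame=0x29 idx=23 entry=0x2D007 [P=1 RW=1 US=1 PS=0]
  L2: frame=0x2D idx=0 entry=0x2F007 [P=1 RW=1 US=1 PS=0]
  L3: frame=0x2F idx=5 entry=0x33007 [P=1 RW=1 US=1 PS=0]
  ✓ 0x33306  — 4 lookups
#1 VA=0x40180000D05 (w,kernel):
  L0: frame=0x25 idx=8 entry=0x34007 [P=1 RW=1 US=1 PS=0]
  L1: frame=0x34 idx=6 entry=0x4B004 [P=0 RW=0 US=1 PS=0]
  ✗ PAGE_NOT_PRESENT  [2 reads]
#2 VA=0xD00000000D5 (r,kernel):
  L0: frame=0x25 idx=26 entry=0x38087 [P=1 RW=1 US=1 PS=1]
  ✓ 0x380D5 (huge @L0)  — 1 lookups
#3 VA=0x58241000C9F (w,user):
  L0: frame=0x25 idx=11 entry=0x3B007 [P=1 RW=1 US=1 PS=0]
  L1: frame=0x3B idx=9 entry=0x3E007 [P=1 RW=1 US=1 PS=0]
  L2: frame=0x3E idx=8 entry=0x42087 [P=1 RW=1 US=1 PS=1]
  ✓ 0x42C9F (huge @L2)  — 3 lookups
#4 VA=0x6064221070D (r,user):
  L0: frame=0x25 idx=12 entry=0x45007 [P=1 RW=1 US=1 PS=0]
  L1: frame=0x45 idx=25 entry=0x46007 [P=1 RW=1 US=1 PS=0]
  L2: frame=0x46 idx=17 entry=0x4A007 [P=1 RW=1 US=1 PS=0]
  L3: frame=0x4A idx=16 entry=0x4C003 [P=1 RW=1 US=0 PS=0]
  ✗ PROTECTION_VIOLATION  [4 reads]

Access #4 fault: PROTECTION_VIOLATION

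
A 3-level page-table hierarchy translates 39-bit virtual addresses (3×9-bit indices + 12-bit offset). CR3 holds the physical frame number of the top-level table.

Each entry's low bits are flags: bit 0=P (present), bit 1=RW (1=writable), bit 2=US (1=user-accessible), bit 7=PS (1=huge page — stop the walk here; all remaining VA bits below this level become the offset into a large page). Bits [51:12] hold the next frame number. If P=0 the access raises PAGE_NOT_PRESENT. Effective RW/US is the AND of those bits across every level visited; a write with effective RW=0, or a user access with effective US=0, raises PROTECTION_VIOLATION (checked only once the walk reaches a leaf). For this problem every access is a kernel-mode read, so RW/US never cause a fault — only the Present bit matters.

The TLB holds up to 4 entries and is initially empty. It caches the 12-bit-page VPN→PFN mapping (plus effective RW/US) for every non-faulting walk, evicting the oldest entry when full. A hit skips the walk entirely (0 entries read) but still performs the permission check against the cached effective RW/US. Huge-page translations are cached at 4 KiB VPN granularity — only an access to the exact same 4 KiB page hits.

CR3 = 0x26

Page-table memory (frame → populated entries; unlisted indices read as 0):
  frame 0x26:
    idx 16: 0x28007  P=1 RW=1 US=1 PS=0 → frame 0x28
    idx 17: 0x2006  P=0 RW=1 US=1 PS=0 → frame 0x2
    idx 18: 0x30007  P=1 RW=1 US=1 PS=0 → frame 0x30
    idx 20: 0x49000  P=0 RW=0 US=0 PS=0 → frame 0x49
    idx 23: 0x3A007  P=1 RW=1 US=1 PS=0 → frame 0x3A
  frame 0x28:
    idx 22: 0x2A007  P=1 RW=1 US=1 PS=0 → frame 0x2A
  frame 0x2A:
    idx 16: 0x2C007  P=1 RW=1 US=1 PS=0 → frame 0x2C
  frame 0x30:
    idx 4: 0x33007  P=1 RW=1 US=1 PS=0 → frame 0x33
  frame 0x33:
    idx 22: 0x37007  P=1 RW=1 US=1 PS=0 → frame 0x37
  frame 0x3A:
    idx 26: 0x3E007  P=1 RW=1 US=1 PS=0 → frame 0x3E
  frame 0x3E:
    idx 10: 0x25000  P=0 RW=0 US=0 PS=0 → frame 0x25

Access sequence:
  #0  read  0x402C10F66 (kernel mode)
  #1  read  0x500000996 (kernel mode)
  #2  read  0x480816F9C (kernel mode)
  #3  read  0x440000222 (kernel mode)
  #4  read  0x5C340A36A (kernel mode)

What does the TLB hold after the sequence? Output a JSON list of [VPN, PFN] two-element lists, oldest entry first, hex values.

Walk each access:
#0 VA=0x402C10F66 (r,kernel):
  lvl0: tbl 0x26, slot 16 ⇒ 0x28007 (P1/RW1/US1/PS0)
  lvl1: tbl 0x28, slot 22 ⇒ 0x2A007 (P1/RW1/US1/PS0)
  lvl2: tbl 0x2A, slot 16 ⇒ 0x2C007 (P1/RW1/US1/PS0)
  → PA=0x2CF66  (3 entries read)
#1 VA=0x500000996 (r,kernel):
  lvl0: tbl 0x26, slot 20 ⇒ 0x49000 (P0/RW0/US0/PS0)
  ✗ PAGE_NOT_PRESENT  [1 reads]
#2 VA=0x480816F9C (r,kernel):
  lvl0: tbl 0x26, slot 18 ⇒ 0x30007 (P1/RW1/US1/PS0)
  lvl1: tbl 0x30, slot 4 ⇒ 0x33007 (P1/RW1/US1/PS0)
  lvl2: tbl 0x33, slot 22 ⇒ 0x37007 (P1/RW1/US1/PS0)
  → PA=0x37F9C  (3 entries read)
#3 VA=0x440000222 (r,kernel):
  lvl0: tbl 0x26, slot 17 ⇒ 0x2006 (P0/RW1/US1/PS0)
  ✗ PAGE_NOT_PRESENT  [1 reads]
#4 VA=0x5C340A36A (r,kernel):
  lvl0: tbl 0x26, slot 23 ⇒ 0x3A007 (P1/RW1/US1/PS0)
  lvl1: tbl 0x3A, slot 26 ⇒ 0x3E007 (P1/RW1/US1/PS0)
  lvl2: tbl 0x3E, slot 10 ⇒ 0x25000 (P0/RW0/US0/PS0)
  ✗ PAGE_NOT_PRESENT  [3 reads]

TLB: [["0x402C10", "0x2C"], ["0x480816", "0x37"]]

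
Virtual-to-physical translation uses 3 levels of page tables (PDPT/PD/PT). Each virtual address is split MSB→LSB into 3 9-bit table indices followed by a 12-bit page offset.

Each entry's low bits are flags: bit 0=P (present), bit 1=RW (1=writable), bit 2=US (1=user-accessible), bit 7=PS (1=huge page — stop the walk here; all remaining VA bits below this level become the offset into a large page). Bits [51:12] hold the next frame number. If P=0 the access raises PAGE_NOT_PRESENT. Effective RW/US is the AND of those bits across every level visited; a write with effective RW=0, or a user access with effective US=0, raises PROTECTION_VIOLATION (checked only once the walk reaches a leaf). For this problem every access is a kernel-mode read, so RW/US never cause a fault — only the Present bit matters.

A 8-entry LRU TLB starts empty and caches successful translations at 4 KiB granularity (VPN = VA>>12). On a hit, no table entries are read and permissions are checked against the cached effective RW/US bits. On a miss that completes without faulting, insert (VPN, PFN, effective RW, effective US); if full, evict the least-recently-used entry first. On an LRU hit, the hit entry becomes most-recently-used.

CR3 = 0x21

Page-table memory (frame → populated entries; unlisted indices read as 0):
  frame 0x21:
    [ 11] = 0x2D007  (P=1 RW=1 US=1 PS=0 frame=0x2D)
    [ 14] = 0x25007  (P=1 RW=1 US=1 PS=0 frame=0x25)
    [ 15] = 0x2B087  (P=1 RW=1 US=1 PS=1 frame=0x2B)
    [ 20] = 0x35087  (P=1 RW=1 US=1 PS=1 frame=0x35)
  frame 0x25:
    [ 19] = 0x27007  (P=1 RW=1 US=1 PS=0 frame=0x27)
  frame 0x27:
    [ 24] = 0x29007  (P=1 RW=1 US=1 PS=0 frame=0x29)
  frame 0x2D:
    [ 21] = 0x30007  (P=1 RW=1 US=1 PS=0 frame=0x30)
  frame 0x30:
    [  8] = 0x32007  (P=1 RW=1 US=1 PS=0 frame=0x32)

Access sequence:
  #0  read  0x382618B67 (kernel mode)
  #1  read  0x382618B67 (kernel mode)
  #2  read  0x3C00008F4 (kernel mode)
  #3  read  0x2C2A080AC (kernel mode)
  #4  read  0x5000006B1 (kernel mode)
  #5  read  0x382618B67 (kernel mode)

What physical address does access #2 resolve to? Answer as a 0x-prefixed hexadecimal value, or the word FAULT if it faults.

Walk each access:
#0 VA=0x382618B67 (r,kernel):
  lvl0: tbl 0x21, slot 14 ⇒ 0x25007 (P1/RW1/US1/PS0)
  lvl1: tbl 0x25, slot 19 ⇒ 0x27007 (P1/RW1/US1/PS0)
  lvl2: tbl 0x27, slot 24 ⇒ 0x29007 (P1/RW1/US1/PS0)
  ⇒ phys 0x29B67  [3 reads]
#1 VA=0x382618B67 (r,kernel):
  TLB hit vpn=0x382618 → PA=0x29B67
#2 VA=0x3C00008F4 (r,kernel):
  lvl0: tbl 0x21, slot 15 ⇒ 0x2B087 (P1/RW1/US1/PS1)
  ⇒ phys 0x2B8F4 (huge @L0)  [1 reads]
#3 VA=0x2C2A080AC (r,kernel):
  lvl0: tbl 0x21, slot 11 ⇒ 0x2D007 (P1/RW1/US1/PS0)
  lvl1: tbl 0x2D, slot 21 ⇒ 0x30007 (P1/RW1/US1/PS0)
  lvl2: tbl 0x30, slot 8 ⇒ 0x32007 (P1/RW1/US1/PS0)
  ⇒ phys 0x320AC  [3 reads]
#4 VA=0x5000006B1 (r,kernel):
  lvl0: tbl 0x21, slot 20 ⇒ 0x35087 (P1/RW1/US1/PS1)
  ⇒ phys 0x356B1 (huge @L0)  [1 reads]
#5 VA=0x382618B67 (r,kernel):
  TLB hit vpn=0x382618 → PA=0x29B67

Access #2 PA: 0x2B8F4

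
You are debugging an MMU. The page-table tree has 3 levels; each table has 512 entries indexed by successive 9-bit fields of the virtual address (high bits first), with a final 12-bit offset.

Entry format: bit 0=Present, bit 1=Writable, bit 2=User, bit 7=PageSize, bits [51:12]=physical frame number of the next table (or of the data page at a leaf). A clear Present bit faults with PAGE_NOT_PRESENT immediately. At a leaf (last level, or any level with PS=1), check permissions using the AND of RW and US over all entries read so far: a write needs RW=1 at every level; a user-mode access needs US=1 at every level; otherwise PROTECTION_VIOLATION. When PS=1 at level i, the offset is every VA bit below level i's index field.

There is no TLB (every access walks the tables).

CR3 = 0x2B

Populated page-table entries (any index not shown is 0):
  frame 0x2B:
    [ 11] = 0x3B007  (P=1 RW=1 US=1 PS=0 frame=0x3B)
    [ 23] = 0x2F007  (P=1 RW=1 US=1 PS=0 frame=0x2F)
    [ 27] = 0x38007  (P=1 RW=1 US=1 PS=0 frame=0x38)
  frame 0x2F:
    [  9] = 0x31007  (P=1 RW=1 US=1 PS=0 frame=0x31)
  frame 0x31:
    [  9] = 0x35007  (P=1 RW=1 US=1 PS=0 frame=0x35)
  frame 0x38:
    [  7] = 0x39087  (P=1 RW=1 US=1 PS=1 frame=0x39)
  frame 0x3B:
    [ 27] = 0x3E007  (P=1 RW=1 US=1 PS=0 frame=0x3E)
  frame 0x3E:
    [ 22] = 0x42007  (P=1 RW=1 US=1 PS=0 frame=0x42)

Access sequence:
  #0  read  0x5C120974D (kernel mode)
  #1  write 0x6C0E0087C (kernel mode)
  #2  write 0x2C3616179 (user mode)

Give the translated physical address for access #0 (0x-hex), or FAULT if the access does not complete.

Walk each access:
#0 VA=0x5C120974D (r,kernel):
  lvl0: tbl 0x2B, slot 23 ⇒ 0x2F007 (P1/RW1/US1/PS0)
  lvl1: tbl 0x2F, slot 9 ⇒ 0x31007 (P1/RW1/US1/PS0)
  lvl2: tbl 0x31, slot 9 ⇒ 0x35007 (P1/RW1/US1/PS0)
  ✓ 0x3574D  — 3 lookups
#1 VA=0x6C0E0087C (w,kernel):
  lvl0: tbl 0x2B, slot 27 ⇒ 0x38007 (P1/RW1/US1/PS0)
  lvl1: tbl 0x38, slot 7 ⇒ 0x39087 (P1/RW1/US1/PS1)
  ✓ 0x3987C (huge @L1)  — 2 lookups
#2 VA=0x2C3616179 (w,user):
  lvl0: tbl 0x2B, slot 11 ⇒ 0x3B007 (P1/RW1/US1/PS0)
  lvl1: tbl 0x3B, slot 27 ⇒ 0x3E007 (P1/RW1/US1/PS0)
  lvl2: tbl 0x3E, slot 22 ⇒ 0x42007 (P1/RW1/US1/PS0)
  ✓ 0x42179  — 3 lookups

Access #0 PA: 0x3574D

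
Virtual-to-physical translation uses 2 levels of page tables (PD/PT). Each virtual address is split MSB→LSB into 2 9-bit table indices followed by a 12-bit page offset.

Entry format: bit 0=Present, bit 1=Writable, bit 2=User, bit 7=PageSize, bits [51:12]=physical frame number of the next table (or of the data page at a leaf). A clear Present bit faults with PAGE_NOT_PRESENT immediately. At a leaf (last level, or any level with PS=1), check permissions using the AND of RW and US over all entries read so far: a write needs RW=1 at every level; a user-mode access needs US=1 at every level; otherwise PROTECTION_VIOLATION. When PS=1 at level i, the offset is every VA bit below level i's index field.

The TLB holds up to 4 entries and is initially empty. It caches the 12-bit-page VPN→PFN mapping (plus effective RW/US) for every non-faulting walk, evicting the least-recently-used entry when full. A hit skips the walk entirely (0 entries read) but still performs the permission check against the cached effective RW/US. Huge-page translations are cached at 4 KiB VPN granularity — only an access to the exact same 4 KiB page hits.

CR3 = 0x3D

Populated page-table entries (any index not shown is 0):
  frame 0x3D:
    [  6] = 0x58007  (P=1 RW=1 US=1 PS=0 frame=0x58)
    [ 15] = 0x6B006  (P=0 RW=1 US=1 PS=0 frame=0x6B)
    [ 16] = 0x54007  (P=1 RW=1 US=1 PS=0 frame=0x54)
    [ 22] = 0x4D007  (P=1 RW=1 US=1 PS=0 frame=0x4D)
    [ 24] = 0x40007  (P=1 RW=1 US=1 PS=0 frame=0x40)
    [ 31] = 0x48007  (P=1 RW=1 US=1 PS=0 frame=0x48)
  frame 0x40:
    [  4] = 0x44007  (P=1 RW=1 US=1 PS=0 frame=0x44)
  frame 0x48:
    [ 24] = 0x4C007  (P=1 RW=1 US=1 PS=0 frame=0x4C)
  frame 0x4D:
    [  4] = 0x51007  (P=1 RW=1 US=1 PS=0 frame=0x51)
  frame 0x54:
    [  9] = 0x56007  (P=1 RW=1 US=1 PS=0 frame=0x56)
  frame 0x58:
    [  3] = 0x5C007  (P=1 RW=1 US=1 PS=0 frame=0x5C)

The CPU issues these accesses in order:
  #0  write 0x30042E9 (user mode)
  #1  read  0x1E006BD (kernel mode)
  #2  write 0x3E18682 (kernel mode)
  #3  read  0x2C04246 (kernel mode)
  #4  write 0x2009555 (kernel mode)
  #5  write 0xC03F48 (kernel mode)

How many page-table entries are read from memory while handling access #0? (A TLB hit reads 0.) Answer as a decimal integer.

Walk each access:
#0 VA=0x30042E9 (w,user):
  [0] read 0x3D idx=24: raw=0x40007 flags P=1 W=1 U=1 S=0
  [1] read 0x40 idx=4: raw=0x44007 flags P=1 W=1 U=1 S=0
  ✓ 0x442E9  — 2 lookups
#1 VA=0x1E006BD (r,kernel):
  [0] read 0x3D idx=15: raw=0x6B006 flags P=0 W=1 U=1 S=0
  ✗ PAGE_NOT_PRESENT  [1 reads]
#2 VA=0x3E18682 (w,kernel):
  [0] read 0x3D idx=31: raw=0x48007 flags P=1 W=1 U=1 S=0
  [1] read 0x48 idx=24: raw=0x4C007 flags P=1 W=1 U=1 S=0
  ✓ 0x4C682  — 2 lookups
#3 VA=0x2C04246 (r,kernel):
  [0] read 0x3D idx=22: raw=0x4D007 flags P=1 W=1 U=1 S=0
  [1] read 0x4D idx=4: raw=0x51007 flags P=1 W=1 U=1 S=0
  ✓ 0x51246  — 2 lookups
#4 VA=0x2009555 (w,kernel):
  [0] read 0x3D idx=16: raw=0x54007 flags P=1 W=1 U=1 S=0
  [1] read 0x54 idx=9: raw=0x56007 flags P=1 W=1 U=1 S=0
  ✓ 0x56555  — 2 lookups
#5 VA=0xC03F48 (w,kernel):
  [0] read 0x3D idx=6: raw=0x58007 flags P=1 W=1 U=1 S=0
  [1] read 0x58 idx=3: raw=0x5C007 flags P=1 W=1 U=1 S=0
  ✓ 0x5CF48  — 2 lookups

Entries read for #0: 2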